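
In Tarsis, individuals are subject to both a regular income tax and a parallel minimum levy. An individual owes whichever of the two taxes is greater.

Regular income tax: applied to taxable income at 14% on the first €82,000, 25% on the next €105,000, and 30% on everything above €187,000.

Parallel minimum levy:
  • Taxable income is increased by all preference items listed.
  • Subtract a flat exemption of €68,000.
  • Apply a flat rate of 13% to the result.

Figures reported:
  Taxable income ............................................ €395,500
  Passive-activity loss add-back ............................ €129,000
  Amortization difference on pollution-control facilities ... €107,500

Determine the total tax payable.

€100,280

Parallel minimum levy:
  Adjusted income: €395,500 + €129,000 + €107,500 = €632,000
  Less exemption €68,000 → base €564,000
  €564,000 × 13% = €73,320

Regular income tax:
  €82,000 × 14% = €11,480
  €105,000 × 25% = €26,250
  €208,500 × 30% = €62,550
  → €100,280

€100,280 > €73,320, so the regular income tax governs.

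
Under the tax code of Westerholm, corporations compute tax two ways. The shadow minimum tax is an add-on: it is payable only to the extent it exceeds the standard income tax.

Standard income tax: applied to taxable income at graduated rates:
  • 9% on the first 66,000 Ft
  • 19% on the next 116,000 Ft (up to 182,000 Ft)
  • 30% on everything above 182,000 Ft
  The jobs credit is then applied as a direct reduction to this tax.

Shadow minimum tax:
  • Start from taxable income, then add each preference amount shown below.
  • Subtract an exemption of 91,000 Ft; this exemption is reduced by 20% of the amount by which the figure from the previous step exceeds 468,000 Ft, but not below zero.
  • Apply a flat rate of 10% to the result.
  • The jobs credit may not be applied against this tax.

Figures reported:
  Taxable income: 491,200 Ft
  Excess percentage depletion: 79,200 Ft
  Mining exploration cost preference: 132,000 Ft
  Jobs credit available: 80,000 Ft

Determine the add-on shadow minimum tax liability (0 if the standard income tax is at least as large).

Shadow minimum tax:
  Adjusted income: 491,200 Ft + 79,200 Ft + 132,000 Ft = 702,400 Ft
  Exemption: 91,000 Ft − 20% × (702,400 Ft − 468,000 Ft) = 91,000 Ft − 46,880 Ft = 44,120 Ft
  Base: 702,400 Ft − 44,120 Ft = 658,280 Ft
  658,280 Ft × 10% = 65,828 Ft

Standard income tax:
  66,000 Ft × 9% = 5,940 Ft
  116,000 Ft × 19% = 22,040 Ft
  309,200 Ft × 30% = 92,760 Ft
  → 120,740 Ft
  Less jobs credit 80,000 Ft → 40,740 Ft

Excess of shadow minimum tax over standard income tax: 65,828 Ft − 40,740 Ft = 25,088 Ft.

25,088 Ft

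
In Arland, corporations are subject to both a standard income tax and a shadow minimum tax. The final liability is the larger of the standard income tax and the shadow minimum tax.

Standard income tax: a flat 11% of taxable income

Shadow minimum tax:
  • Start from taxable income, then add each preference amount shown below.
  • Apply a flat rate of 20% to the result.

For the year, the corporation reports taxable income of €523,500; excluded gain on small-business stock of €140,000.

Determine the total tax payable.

Standard income tax:
  €523,500 × 11% = €57,585

Shadow minimum tax:
  Adjusted income: €523,500 + €140,000 = €663,500
  €663,500 × 20% = €132,700

€132,700 > €57,585, so the shadow minimum tax is the binding amount.

€132,700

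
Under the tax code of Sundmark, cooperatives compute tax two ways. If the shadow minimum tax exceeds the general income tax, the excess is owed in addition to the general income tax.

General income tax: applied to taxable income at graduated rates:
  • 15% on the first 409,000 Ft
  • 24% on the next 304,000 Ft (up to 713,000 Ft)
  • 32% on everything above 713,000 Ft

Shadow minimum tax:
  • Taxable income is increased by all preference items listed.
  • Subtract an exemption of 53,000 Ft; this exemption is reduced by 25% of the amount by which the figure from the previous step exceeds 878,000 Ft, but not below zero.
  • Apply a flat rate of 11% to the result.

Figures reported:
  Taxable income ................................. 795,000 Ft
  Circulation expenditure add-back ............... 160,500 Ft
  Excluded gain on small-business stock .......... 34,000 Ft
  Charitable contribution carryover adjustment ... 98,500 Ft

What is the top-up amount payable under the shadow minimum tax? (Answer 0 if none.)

0 Ft

General income tax:
  409,000 Ft × 15% = 61,350 Ft
  304,000 Ft × 24% = 72,960 Ft
  82,000 Ft × 32% = 26,240 Ft
  → 160,550 Ft

Shadow minimum tax:
  Adjusted income: 795,000 Ft + 160,500 Ft + 34,000 Ft + 98,500 Ft = 1,088,000 Ft
  Exemption: 53,000 Ft − 25% × (1,088,000 Ft − 878,000 Ft) = 53,000 Ft − 52,500 Ft = 500 Ft
  Base: 1,088,000 Ft − 500 Ft = 1,087,500 Ft
  1,087,500 Ft × 11% = 119,625 Ft

119,625 Ft ≤ 160,550 Ft, so no add-on is due.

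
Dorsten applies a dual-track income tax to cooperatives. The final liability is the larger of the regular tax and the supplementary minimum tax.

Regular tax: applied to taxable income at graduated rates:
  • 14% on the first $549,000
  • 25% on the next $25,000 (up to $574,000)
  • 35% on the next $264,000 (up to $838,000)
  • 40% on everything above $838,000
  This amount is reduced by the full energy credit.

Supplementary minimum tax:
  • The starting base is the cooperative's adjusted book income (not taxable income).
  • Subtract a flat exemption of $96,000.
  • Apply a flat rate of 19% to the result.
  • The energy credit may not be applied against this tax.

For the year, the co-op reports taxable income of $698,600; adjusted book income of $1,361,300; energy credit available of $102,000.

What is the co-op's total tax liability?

Supplementary minimum tax:
  Base (adjusted book income): $1,361,300
  Less exemption $96,000 → base $1,265,300
  $1,265,300 × 19% = $240,407

Regular tax:
  $549,000 × 14% = $76,860
  $25,000 × 25% = $6,250
  $124,600 × 35% = $43,610
  → $126,720
  Less energy credit $102,000 → $24,720

$240,407 > $24,720, so the supplementary minimum tax is the binding amount.

$240,407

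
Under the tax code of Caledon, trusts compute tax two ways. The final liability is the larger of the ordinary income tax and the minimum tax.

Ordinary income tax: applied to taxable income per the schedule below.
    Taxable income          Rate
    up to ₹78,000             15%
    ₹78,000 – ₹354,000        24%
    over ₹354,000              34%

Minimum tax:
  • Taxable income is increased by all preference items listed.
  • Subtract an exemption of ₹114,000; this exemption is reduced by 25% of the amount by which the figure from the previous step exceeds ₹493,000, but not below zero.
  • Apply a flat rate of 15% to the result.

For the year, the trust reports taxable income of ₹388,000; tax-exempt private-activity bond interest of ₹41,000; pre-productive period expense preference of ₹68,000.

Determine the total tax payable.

Ordinary income tax:
  ₹78,000 × 15% = ₹11,700
  ₹276,000 × 24% = ₹66,240
  ₹34,000 × 34% = ₹11,560
  → ₹89,500

Minimum tax:
  Adjusted income: ₹388,000 + ₹41,000 + ₹68,000 = ₹497,000
  Exemption: ₹114,000 − 25% × (₹497,000 − ₹493,000) = ₹114,000 − ₹1,000 = ₹113,000
  Base: ₹497,000 − ₹113,000 = ₹384,000
  ₹384,000 × 15% = ₹57,600

₹89,500 > ₹57,600, so the ordinary income tax governs.

₹89,500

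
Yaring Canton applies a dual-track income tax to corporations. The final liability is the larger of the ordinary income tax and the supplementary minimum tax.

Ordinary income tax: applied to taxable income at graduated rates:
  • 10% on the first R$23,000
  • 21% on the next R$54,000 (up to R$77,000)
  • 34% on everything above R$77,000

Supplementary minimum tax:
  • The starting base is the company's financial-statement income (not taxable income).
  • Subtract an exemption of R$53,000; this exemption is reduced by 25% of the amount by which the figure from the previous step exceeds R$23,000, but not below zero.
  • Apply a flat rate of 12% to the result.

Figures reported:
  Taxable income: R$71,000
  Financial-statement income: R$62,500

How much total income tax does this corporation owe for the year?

R$12,380

Supplementary minimum tax:
  Base (financial-statement income): R$62,500
  Exemption: R$53,000 − 25% × (R$62,500 − R$23,000) = R$53,000 − R$9,875 = R$43,125
  Base: R$62,500 − R$43,125 = R$19,375
  R$19,375 × 12% = R$2,325

Ordinary income tax:
  R$23,000 × 10% = R$2,300
  R$48,000 × 21% = R$10,080
  → R$12,380

R$12,380 > R$2,325, so the ordinary income tax governs.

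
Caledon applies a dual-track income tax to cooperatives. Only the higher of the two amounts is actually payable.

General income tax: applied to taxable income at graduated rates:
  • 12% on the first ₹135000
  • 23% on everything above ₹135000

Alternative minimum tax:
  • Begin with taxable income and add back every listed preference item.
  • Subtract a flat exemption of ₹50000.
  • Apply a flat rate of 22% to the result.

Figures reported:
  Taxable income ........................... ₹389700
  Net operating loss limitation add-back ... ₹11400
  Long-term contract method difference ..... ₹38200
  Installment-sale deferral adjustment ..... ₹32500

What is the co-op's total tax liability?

Alternative minimum tax:
  Adjusted income: ₹389700 + ₹11400 + ₹38200 + ₹32500 = ₹471800
  Less exemption ₹50000 → base ₹421800
  ₹421800 × 22% = ₹92796

General income tax:
  ₹135000 × 12% = ₹16200
  ₹254700 × 23% = ₹58581
  → ₹74781

₹92796 > ₹74781, so the alternative minimum tax is the binding amount.

₹92796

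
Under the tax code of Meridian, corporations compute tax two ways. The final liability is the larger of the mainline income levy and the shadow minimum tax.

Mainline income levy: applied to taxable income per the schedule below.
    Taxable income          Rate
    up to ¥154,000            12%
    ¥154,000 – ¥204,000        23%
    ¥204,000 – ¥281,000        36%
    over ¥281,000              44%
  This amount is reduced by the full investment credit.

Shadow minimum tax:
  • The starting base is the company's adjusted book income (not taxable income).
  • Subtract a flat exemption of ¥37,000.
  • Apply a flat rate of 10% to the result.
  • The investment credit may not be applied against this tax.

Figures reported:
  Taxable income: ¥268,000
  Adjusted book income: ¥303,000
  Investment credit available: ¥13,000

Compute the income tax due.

¥40,020

Shadow minimum tax:
  Base (adjusted book income): ¥303,000
  Less exemption ¥37,000 → base ¥266,000
  ¥266,000 × 10% = ¥26,600

Mainline income levy:
  ¥154,000 × 12% = ¥18,480
  ¥50,000 × 23% = ¥11,500
  ¥64,000 × 36% = ¥23,040
  → ¥53,020
  Less investment credit ¥13,000 → ¥40,020

¥40,020 > ¥26,600, so the mainline income levy governs.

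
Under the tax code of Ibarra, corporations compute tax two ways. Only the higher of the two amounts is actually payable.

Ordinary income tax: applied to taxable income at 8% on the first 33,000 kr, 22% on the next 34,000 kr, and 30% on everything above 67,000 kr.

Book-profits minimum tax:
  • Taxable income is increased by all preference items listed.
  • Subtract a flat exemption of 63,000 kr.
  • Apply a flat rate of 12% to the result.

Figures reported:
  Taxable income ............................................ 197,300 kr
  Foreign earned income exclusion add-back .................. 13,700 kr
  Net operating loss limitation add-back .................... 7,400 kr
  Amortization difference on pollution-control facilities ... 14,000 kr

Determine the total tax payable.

49,210 kr

Ordinary income tax:
  33,000 kr × 8% = 2,640 kr
  34,000 kr × 22% = 7,480 kr
  130,300 kr × 30% = 39,090 kr
  → 49,210 kr

Book-profits minimum tax:
  Adjusted income: 197,300 kr + 13,700 kr + 7,400 kr + 14,000 kr = 232,400 kr
  Less exemption 63,000 kr → base 169,400 kr
  169,400 kr × 12% = 20,328 kr

49,210 kr > 20,328 kr, so the ordinary income tax governs.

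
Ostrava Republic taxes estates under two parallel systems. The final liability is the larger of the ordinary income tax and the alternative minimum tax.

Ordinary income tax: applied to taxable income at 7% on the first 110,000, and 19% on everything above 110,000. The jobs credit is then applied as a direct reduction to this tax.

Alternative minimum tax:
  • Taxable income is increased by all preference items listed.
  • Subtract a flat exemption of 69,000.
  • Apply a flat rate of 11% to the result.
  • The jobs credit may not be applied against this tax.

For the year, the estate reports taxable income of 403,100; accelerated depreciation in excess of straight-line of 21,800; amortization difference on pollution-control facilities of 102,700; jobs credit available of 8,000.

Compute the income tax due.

Alternative minimum tax:
  Adjusted income: 403,100 + 21,800 + 102,700 = 527,600
  Less exemption 69,000 → base 458,600
  458,600 × 11% = 50,446

Ordinary income tax:
  110,000 × 7% = 7,700
  293,100 × 19% = 55,689
  → 63,389
  Less jobs credit 8,000 → 55,389

55,389 > 50,446, so the ordinary income tax governs.

55,389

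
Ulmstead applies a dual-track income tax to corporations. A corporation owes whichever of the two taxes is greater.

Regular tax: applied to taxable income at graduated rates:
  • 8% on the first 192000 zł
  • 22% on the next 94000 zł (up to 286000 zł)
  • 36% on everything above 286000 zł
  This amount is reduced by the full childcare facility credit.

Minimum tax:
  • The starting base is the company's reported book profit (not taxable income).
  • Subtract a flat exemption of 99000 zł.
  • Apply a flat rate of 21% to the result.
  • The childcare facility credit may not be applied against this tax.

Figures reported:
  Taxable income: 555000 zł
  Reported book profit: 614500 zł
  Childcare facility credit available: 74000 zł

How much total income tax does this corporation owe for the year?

Minimum tax:
  Base (reported book profit): 614500 zł
  Less exemption 99000 zł → base 515500 zł
  515500 zł × 21% = 108255 zł

Regular tax:
  192000 zł × 8% = 15360 zł
  94000 zł × 22% = 20680 zł
  269000 zł × 36% = 96840 zł
  → 132880 zł
  Less childcare facility credit 74000 zł → 58880 zł

108255 zł > 58880 zł, so the minimum tax is the binding amount.

108255 zł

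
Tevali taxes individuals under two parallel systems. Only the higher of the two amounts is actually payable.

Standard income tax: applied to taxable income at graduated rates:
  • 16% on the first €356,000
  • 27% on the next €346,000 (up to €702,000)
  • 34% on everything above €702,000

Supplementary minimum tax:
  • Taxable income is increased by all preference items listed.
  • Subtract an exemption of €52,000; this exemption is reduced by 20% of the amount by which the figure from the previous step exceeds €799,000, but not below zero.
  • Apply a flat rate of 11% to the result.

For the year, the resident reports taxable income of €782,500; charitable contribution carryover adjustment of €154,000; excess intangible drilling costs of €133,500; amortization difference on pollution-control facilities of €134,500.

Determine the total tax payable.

Standard income tax:
  €356,000 × 16% = €56,960
  €346,000 × 27% = €93,420
  €80,500 × 34% = €27,370
  → €177,750

Supplementary minimum tax:
  Adjusted income: €782,500 + €154,000 + €133,500 + €134,500 = €1,204,500
  Exemption: 20% × (€1,204,500 − €799,000) = €81,100 ≥ €52,000, so the exemption is fully phased out
  Base: €1,204,500 − €0 = €1,204,500
  €1,204,500 × 11% = €132,495

€177,750 > €132,495, so the standard income tax governs.

€177,750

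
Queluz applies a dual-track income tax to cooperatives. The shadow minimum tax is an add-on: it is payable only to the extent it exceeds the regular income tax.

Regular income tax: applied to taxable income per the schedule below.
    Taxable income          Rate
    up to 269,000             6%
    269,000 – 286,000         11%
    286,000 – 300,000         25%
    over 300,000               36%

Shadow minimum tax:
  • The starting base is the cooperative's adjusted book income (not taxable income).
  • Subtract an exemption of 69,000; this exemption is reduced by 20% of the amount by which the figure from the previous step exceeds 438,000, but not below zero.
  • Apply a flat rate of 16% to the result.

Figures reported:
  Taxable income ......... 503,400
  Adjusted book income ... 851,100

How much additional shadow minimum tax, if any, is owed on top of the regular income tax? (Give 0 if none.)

Regular income tax:
  269,000 × 6% = 16,140
  17,000 × 11% = 1,870
  14,000 × 25% = 3,500
  203,400 × 36% = 73,224
  → 94,734

Shadow minimum tax:
  Base (adjusted book income): 851,100
  Exemption: 20% × (851,100 − 438,000) = 82,620 ≥ 69,000, so the exemption is fully phased out
  Base: 851,100 − 0 = 851,100
  851,100 × 16% = 136,176

Excess of shadow minimum tax over regular income tax: 136,176 − 94,734 = 41,442.

41,442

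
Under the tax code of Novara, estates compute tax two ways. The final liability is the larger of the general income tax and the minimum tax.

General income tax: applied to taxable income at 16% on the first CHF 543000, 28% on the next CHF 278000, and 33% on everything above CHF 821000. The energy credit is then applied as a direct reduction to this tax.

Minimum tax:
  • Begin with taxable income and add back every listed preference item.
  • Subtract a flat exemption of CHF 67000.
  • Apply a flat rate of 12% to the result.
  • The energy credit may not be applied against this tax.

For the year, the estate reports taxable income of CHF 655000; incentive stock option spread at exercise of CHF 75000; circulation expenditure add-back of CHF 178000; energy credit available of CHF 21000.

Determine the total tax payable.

CHF 100920

Minimum tax:
  Adjusted income: CHF 655000 + CHF 75000 + CHF 178000 = CHF 908000
  Less exemption CHF 67000 → base CHF 841000
  CHF 841000 × 12% = CHF 100920

General income tax:
  CHF 543000 × 16% = CHF 86880
  CHF 112000 × 28% = CHF 31360
  → CHF 118240
  Less energy credit CHF 21000 → CHF 97240

CHF 100920 > CHF 97240, so the minimum tax is the binding amount.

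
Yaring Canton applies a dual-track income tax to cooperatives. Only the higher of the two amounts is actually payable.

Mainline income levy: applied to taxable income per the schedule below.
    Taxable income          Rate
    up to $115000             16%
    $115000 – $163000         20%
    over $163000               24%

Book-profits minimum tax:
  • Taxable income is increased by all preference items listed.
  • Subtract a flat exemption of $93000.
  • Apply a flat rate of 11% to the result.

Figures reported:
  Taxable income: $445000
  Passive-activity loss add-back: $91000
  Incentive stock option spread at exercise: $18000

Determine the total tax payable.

Book-profits minimum tax:
  Adjusted income: $445000 + $91000 + $18000 = $554000
  Less exemption $93000 → base $461000
  $461000 × 11% = $50710

Mainline income levy:
  $115000 × 16% = $18400
  $48000 × 20% = $9600
  $282000 × 24% = $67680
  → $95680

$95680 > $50710, so the mainline income levy governs.

$95680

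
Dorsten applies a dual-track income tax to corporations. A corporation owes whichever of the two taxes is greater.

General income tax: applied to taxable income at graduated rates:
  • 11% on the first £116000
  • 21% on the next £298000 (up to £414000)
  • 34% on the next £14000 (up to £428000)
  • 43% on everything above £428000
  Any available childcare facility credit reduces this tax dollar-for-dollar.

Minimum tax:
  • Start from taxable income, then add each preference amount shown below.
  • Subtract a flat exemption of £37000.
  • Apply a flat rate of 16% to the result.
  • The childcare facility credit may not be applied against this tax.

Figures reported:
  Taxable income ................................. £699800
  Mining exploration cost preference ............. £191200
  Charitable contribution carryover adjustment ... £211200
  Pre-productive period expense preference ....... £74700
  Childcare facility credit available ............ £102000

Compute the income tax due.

General income tax:
  £116000 × 11% = £12760
  £298000 × 21% = £62580
  £14000 × 34% = £4760
  £271800 × 43% = £116874
  → £196974
  Less childcare facility credit £102000 → £94974

Minimum tax:
  Adjusted income: £699800 + £191200 + £211200 + £74700 = £1176900
  Less exemption £37000 → base £1139900
  £1139900 × 16% = £182384

£182384 > £94974, so the minimum tax is the binding amount.

£182384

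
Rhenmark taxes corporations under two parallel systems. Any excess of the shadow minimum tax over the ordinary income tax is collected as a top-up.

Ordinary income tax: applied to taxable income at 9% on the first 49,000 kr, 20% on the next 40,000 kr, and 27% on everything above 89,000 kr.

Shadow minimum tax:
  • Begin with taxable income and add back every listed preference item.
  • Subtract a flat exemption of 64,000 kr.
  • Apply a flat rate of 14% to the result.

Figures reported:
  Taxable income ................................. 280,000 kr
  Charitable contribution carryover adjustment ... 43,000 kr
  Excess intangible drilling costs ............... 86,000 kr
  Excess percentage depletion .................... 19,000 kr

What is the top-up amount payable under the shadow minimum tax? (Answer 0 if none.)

Ordinary income tax:
  49,000 kr × 9% = 4,410 kr
  40,000 kr × 20% = 8,000 kr
  191,000 kr × 27% = 51,570 kr
  → 63,980 kr

Shadow minimum tax:
  Adjusted income: 280,000 kr + 43,000 kr + 86,000 kr + 19,000 kr = 428,000 kr
  Less exemption 64,000 kr → base 364,000 kr
  364,000 kr × 14% = 50,960 kr

50,960 kr ≤ 63,980 kr, so no add-on is due.

0 kr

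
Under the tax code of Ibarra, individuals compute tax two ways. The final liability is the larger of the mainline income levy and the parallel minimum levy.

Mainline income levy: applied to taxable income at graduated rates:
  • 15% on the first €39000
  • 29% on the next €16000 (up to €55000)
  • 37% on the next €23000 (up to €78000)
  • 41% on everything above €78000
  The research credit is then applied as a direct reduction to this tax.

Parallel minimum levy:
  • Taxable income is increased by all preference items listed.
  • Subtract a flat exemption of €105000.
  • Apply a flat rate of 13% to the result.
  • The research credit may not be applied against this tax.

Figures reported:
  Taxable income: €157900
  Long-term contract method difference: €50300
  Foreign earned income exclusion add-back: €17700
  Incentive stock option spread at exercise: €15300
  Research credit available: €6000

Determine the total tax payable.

Parallel minimum levy:
  Adjusted income: €157900 + €50300 + €17700 + €15300 = €241200
  Less exemption €105000 → base €136200
  €136200 × 13% = €17706

Mainline income levy:
  €39000 × 15% = €5850
  €16000 × 29% = €4640
  €23000 × 37% = €8510
  €79900 × 41% = €32759
  → €51759
  Less research credit €6000 → €45759

€45759 > €17706, so the mainline income levy governs.

€45759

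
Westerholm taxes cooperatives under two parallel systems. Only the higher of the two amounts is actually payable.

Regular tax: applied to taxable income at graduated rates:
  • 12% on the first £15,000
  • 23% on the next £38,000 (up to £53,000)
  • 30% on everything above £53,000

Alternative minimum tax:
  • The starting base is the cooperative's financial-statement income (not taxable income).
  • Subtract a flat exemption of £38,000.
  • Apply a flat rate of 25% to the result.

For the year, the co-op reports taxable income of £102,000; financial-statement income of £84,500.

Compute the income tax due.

Alternative minimum tax:
  Base (financial-statement income): £84,500
  Less exemption £38,000 → base £46,500
  £46,500 × 25% = £11,625

Regular tax:
  £15,000 × 12% = £1,800
  £38,000 × 23% = £8,740
  £49,000 × 30% = £14,700
  → £25,240

£25,240 > £11,625, so the regular tax governs.

£25,240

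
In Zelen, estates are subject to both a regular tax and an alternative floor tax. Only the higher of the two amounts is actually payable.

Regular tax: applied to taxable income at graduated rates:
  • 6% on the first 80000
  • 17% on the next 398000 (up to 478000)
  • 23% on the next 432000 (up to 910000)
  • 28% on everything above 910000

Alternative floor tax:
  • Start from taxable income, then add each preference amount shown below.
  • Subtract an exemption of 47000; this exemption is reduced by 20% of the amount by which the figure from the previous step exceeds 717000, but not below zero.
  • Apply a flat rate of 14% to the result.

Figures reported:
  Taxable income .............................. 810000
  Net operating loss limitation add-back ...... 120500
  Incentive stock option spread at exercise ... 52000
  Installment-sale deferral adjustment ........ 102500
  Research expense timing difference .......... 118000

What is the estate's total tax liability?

Alternative floor tax:
  Adjusted income: 810000 + 120500 + 52000 + 102500 + 118000 = 1203000
  Exemption: 20% × (1203000 − 717000) = 97200 ≥ 47000, so the exemption is fully phased out
  Base: 1203000 − 0 = 1203000
  1203000 × 14% = 168420

Regular tax:
  80000 × 6% = 4800
  398000 × 17% = 67660
  332000 × 23% = 76360
  → 148820

168420 > 148820, so the alternative floor tax is the binding amount.

168420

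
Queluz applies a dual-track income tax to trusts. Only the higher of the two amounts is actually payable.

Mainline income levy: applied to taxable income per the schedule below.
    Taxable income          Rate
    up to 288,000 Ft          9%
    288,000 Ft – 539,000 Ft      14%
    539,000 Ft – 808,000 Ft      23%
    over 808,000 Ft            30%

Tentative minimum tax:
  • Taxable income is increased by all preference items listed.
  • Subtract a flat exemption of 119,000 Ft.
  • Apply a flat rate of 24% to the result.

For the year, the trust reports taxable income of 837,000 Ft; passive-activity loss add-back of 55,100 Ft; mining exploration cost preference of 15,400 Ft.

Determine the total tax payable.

189,240 Ft

Tentative minimum tax:
  Adjusted income: 837,000 Ft + 55,100 Ft + 15,400 Ft = 907,500 Ft
  Less exemption 119,000 Ft → base 788,500 Ft
  788,500 Ft × 24% = 189,240 Ft

Mainline income levy:
  288,000 Ft × 9% = 25,920 Ft
  251,000 Ft × 14% = 35,140 Ft
  269,000 Ft × 23% = 61,870 Ft
  29,000 Ft × 30% = 8,700 Ft
  → 131,630 Ft

189,240 Ft > 131,630 Ft, so the tentative minimum tax is the binding amount.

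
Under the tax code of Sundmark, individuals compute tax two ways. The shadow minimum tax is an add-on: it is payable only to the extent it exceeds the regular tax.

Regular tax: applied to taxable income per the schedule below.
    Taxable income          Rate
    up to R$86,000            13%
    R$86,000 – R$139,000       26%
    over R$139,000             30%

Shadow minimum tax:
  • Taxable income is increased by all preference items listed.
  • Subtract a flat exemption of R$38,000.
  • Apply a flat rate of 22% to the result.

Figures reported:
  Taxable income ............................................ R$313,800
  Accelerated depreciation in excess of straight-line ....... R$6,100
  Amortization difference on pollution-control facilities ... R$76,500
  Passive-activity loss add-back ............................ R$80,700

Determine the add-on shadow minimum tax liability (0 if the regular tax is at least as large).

R$19,202

Regular tax:
  R$86,000 × 13% = R$11,180
  R$53,000 × 26% = R$13,780
  R$174,800 × 30% = R$52,440
  → R$77,400

Shadow minimum tax:
  Adjusted income: R$313,800 + R$6,100 + R$76,500 + R$80,700 = R$477,100
  Less exemption R$38,000 → base R$439,100
  R$439,100 × 22% = R$96,602

Excess of shadow minimum tax over regular tax: R$96,602 − R$77,400 = R$19,202.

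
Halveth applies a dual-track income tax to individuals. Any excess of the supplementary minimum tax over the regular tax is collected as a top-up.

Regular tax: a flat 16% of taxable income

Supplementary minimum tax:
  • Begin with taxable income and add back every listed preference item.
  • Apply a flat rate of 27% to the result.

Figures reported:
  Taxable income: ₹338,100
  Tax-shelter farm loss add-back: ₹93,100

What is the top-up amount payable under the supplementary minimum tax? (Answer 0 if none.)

Supplementary minimum tax:
  Adjusted income: ₹338,100 + ₹93,100 = ₹431,200
  ₹431,200 × 27% = ₹116,424

Regular tax:
  ₹338,100 × 16% = ₹54,096

Excess of supplementary minimum tax over regular tax: ₹116,424 − ₹54,096 = ₹62,328.

₹62,328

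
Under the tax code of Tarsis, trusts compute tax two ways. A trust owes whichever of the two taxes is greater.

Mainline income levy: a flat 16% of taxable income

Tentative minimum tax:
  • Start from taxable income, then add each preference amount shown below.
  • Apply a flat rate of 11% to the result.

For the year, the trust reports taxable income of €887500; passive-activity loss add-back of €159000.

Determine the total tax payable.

€142000

Tentative minimum tax:
  Adjusted income: €887500 + €159000 = €1046500
  €1046500 × 11% = €115115

Mainline income levy:
  €887500 × 16% = €142000

€142000 > €115115, so the mainline income levy governs.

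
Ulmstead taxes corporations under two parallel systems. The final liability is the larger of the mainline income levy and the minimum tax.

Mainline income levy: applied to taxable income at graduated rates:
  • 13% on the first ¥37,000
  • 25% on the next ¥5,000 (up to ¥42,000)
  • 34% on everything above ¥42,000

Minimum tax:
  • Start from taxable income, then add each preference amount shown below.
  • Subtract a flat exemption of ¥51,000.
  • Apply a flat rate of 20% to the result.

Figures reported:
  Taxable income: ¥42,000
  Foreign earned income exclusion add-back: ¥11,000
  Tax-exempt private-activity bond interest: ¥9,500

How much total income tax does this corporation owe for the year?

Mainline income levy:
  ¥37,000 × 13% = ¥4,810
  ¥5,000 × 25% = ¥1,250
  → ¥6,060

Minimum tax:
  Adjusted income: ¥42,000 + ¥11,000 + ¥9,500 = ¥62,500
  Less exemption ¥51,000 → base ¥11,500
  ¥11,500 × 20% = ¥2,300

¥6,060 > ¥2,300, so the mainline income levy governs.

¥6,060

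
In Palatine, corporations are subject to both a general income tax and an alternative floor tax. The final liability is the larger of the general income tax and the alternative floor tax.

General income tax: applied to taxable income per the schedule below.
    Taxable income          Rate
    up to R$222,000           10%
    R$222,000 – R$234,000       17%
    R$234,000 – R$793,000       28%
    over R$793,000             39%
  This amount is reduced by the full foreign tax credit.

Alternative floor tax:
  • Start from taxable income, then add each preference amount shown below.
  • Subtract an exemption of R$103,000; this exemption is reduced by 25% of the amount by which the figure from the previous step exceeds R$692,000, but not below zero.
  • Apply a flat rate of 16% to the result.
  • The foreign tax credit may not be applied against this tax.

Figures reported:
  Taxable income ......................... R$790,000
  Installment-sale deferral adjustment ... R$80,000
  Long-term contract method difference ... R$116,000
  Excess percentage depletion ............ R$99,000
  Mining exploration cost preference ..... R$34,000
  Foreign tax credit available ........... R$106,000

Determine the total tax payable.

R$179,040

General income tax:
  R$222,000 × 10% = R$22,200
  R$12,000 × 17% = R$2,040
  R$556,000 × 28% = R$155,680
  → R$179,920
  Less foreign tax credit R$106,000 → R$73,920

Alternative floor tax:
  Adjusted income: R$790,000 + R$80,000 + R$116,000 + R$99,000 + R$34,000 = R$1,119,000
  Exemption: 25% × (R$1,119,000 − R$692,000) = R$106,750 ≥ R$103,000, so the exemption is fully phased out
  Base: R$1,119,000 − R$0 = R$1,119,000
  R$1,119,000 × 16% = R$179,040

R$179,040 > R$73,920, so the alternative floor tax is the binding amount.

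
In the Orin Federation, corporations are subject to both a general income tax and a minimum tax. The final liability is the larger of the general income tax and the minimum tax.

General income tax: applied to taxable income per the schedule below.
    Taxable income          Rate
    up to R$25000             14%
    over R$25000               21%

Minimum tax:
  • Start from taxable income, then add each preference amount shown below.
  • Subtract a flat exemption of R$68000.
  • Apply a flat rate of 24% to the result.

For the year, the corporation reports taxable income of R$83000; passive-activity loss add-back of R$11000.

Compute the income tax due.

R$15680

General income tax:
  R$25000 × 14% = R$3500
  R$58000 × 21% = R$12180
  → R$15680

Minimum tax:
  Adjusted income: R$83000 + R$11000 = R$94000
  Less exemption R$68000 → base R$26000
  R$26000 × 24% = R$6240

R$15680 > R$6240, so the general income tax governs.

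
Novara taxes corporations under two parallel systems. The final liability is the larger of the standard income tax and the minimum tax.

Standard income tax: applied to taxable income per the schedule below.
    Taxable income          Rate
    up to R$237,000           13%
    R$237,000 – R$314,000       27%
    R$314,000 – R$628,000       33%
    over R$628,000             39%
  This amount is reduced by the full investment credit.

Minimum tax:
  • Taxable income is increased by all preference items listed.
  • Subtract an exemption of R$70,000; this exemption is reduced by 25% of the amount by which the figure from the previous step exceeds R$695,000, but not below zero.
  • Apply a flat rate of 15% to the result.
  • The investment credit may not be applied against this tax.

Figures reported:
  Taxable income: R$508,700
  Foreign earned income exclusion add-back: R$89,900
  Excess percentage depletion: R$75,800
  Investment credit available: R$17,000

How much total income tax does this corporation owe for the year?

Minimum tax:
  Adjusted income: R$508,700 + R$89,900 + R$75,800 = R$674,400
  Exemption: R$674,400 ≤ R$695,000, so full R$70,000 applies
  Base: R$674,400 − R$70,000 = R$604,400
  R$604,400 × 15% = R$90,660

Standard income tax:
  R$237,000 × 13% = R$30,810
  R$77,000 × 27% = R$20,790
  R$194,700 × 33% = R$64,251
  → R$115,851
  Less investment credit R$17,000 → R$98,851

R$98,851 > R$90,660, so the standard income tax governs.

R$98,851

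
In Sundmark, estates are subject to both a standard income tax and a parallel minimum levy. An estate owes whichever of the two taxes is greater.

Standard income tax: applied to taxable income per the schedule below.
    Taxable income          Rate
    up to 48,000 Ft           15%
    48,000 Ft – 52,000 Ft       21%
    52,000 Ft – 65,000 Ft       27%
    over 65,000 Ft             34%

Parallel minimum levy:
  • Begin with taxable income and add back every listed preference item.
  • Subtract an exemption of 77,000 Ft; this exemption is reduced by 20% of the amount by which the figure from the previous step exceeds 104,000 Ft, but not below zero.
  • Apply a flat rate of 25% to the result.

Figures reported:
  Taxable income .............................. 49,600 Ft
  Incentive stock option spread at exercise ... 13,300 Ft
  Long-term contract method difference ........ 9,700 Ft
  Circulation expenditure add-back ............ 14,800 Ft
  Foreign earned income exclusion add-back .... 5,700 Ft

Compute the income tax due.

7,536 Ft

Standard income tax:
  48,000 Ft × 15% = 7,200 Ft
  1,600 Ft × 21% = 336 Ft
  → 7,536 Ft

Parallel minimum levy:
  Adjusted income: 49,600 Ft + 13,300 Ft + 9,700 Ft + 14,800 Ft + 5,700 Ft = 93,100 Ft
  Exemption: 93,100 Ft ≤ 104,000 Ft, so full 77,000 Ft applies
  Base: 93,100 Ft − 77,000 Ft = 16,100 Ft
  16,100 Ft × 25% = 4,025 Ft

7,536 Ft > 4,025 Ft, so the standard income tax governs.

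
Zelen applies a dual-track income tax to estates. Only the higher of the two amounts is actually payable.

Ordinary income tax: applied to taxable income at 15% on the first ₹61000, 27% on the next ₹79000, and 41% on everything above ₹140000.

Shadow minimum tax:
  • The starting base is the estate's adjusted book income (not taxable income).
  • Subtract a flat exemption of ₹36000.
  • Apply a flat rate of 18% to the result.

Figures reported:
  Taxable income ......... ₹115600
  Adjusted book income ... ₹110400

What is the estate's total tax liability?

Shadow minimum tax:
  Base (adjusted book income): ₹110400
  Less exemption ₹36000 → base ₹74400
  ₹74400 × 18% = ₹13392

Ordinary income tax:
  ₹61000 × 15% = ₹9150
  ₹54600 × 27% = ₹14742
  → ₹23892

₹23892 > ₹13392, so the ordinary income tax governs.

₹23892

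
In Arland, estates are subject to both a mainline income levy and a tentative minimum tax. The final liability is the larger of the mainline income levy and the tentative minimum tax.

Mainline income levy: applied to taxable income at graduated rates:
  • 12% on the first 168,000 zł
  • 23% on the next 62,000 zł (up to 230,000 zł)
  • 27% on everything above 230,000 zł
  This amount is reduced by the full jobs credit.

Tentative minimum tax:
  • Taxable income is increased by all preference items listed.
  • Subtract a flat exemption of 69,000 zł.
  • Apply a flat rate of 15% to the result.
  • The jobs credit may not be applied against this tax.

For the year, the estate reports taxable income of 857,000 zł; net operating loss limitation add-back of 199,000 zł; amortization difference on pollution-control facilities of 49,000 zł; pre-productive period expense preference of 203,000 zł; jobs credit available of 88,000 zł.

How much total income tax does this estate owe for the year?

Tentative minimum tax:
  Adjusted income: 857,000 zł + 199,000 zł + 49,000 zł + 203,000 zł = 1,308,000 zł
  Less exemption 69,000 zł → base 1,239,000 zł
  1,239,000 zł × 15% = 185,850 zł

Mainline income levy:
  168,000 zł × 12% = 20,160 zł
  62,000 zł × 23% = 14,260 zł
  627,000 zł × 27% = 169,290 zł
  → 203,710 zł
  Less jobs credit 88,000 zł → 115,710 zł

185,850 zł > 115,710 zł, so the tentative minimum tax is the binding amount.

185,850 zł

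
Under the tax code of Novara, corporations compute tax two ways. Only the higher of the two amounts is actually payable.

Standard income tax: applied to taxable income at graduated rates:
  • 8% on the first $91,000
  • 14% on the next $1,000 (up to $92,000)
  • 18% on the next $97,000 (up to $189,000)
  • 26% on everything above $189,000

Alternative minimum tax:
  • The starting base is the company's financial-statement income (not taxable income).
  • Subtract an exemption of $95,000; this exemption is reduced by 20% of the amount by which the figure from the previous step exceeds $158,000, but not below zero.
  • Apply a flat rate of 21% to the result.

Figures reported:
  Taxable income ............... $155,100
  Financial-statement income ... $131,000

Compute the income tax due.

Alternative minimum tax:
  Base (financial-statement income): $131,000
  Exemption: $131,000 ≤ $158,000, so full $95,000 applies
  Base: $131,000 − $95,000 = $36,000
  $36,000 × 21% = $7,560

Standard income tax:
  $91,000 × 8% = $7,280
  $1,000 × 14% = $140
  $63,100 × 18% = $11,358
  → $18,778

$18,778 > $7,560, so the standard income tax governs.

$18,778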